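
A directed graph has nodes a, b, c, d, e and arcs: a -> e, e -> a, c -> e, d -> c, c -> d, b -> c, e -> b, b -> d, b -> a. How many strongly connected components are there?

1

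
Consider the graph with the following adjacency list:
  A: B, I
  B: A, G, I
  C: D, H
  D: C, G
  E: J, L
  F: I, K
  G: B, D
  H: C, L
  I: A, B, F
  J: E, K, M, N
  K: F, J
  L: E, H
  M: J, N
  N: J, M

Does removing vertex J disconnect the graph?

Deleting J raises the number of components from 1 to 2, so J is a cut vertex.

Yes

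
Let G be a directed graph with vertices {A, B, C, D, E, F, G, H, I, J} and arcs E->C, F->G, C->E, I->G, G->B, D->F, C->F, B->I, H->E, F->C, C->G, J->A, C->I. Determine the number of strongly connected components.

{B, G, I} are all mutually reachable — one SCC of size 3.
{C, E, F} are all mutually reachable — one SCC of size 3.
{H} is an SCC by itself.
{D} is an SCC by itself.
{J} is an SCC by itself.
(and 1 more singleton SCC)
That gives 6 strongly connected components.

6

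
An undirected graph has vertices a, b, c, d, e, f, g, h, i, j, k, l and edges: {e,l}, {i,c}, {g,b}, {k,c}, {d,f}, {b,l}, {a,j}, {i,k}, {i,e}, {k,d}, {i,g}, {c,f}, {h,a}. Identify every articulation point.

Removing a increases the component count from 2 to 3, so a is a cut vertex.
Removing i increases the component count from 2 to 3, so i is a cut vertex.
By contrast removing g leaves 2 components; it is not a cut vertex. No other vertex is a cut vertex either.

a, i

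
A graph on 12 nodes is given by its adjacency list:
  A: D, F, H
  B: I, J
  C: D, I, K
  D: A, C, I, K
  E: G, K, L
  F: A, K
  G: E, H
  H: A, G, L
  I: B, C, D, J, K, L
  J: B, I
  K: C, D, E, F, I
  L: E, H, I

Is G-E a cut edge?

After removing G-E, the path G-H-L-E still connects them, so the edge is not a bridge.

No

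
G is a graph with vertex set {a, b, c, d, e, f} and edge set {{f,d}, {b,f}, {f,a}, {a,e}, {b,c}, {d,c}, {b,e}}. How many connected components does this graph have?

Starting from a we can reach a, b, c, d, e, f. That is one component of size 6.
Total: 1 component.

1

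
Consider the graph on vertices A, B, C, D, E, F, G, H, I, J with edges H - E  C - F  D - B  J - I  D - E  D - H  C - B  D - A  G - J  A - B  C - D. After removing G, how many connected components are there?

2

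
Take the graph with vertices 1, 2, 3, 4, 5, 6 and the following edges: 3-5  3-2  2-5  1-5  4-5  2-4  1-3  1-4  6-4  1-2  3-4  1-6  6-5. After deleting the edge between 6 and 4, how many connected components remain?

1

6 and 4 are still connected via 6-1-4, so the component count stays at 1.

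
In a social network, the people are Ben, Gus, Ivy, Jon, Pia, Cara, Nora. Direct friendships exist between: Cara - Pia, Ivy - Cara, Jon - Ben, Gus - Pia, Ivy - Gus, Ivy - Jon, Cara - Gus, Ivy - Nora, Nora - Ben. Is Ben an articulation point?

Deleting Ben leaves 1 component (was 1) (its neighbors Jon, Nora remain connected to each other), so Ben is not a cut vertex.

No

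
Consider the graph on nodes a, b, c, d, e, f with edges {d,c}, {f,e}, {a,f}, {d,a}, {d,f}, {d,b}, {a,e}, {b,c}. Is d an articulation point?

Deleting d raises the number of components from 1 to 2, so d is a cut vertex.

Yes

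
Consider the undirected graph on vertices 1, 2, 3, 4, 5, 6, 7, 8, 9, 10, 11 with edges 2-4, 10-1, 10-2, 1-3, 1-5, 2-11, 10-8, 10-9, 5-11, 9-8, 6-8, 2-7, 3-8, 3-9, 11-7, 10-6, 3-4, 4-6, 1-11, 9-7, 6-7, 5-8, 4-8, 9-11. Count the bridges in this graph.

The edges on the cycle 1-3-9-11-1 are not bridges since each lies on that cycle.
Every edge lies on some cycle, so there are no bridges.

0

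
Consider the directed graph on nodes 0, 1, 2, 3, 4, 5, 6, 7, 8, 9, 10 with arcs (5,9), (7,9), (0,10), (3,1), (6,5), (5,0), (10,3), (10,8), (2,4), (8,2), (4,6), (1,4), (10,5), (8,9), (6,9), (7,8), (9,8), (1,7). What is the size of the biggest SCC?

{0, 1, 2, 3, 4, 5, 6, 7, 8, 9, 10} are all mutually reachable — one SCC of size 11.
The largest has 11 vertices.

11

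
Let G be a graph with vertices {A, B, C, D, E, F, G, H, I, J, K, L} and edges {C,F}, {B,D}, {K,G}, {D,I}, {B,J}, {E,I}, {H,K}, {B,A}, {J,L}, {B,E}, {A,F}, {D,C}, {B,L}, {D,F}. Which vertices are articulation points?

Removing B increases the component count from 2 to 3, so B is a cut vertex.
Removing K increases the component count from 2 to 3, so K is a cut vertex.
By contrast removing H leaves 2 components; it is not a cut vertex. No other vertex is a cut vertex either.

B, K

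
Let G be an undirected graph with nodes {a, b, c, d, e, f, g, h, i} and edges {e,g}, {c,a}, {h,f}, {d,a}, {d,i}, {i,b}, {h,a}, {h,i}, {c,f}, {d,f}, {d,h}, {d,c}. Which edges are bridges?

b-i, e-g

The edges on the cycle d-c-a-h-d are not bridges since each lies on that cycle.
But removing i - b disconnects i from b; removing g - e disconnects g from e — these are bridges.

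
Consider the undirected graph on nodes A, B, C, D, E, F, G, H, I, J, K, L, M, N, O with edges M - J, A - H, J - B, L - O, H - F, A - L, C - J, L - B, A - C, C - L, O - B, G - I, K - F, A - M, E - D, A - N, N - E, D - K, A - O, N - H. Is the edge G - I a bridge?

Yes

Removing G - I leaves no path between G and I: the component count goes from 2 to 3. So it is a bridge.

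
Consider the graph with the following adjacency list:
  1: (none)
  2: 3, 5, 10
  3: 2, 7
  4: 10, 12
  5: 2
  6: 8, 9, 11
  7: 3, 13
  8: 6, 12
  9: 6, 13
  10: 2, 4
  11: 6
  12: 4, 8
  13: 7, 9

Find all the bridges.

11-6, 2-5

The edges on the cycle 2-10-4-12-8-6-9-13-7-3-2 are not bridges since each lies on that cycle.
But removing 2-5 disconnects 2 from 5; removing 11-6 disconnects 11 from 6 — these are bridges.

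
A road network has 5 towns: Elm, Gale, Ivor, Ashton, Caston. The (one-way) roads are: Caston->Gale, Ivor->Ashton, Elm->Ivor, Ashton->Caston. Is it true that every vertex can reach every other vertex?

No

There is no directed path from Gale to Caston, so the graph is not strongly connected.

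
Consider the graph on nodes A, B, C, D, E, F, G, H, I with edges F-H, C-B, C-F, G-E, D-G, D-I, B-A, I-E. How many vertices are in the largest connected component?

Starting from D we can reach D, E, G, I. That is one component of size 4.
Starting from A we can reach A, B, C, F, H. That is one component of size 5.
The largest has 5 vertices.

5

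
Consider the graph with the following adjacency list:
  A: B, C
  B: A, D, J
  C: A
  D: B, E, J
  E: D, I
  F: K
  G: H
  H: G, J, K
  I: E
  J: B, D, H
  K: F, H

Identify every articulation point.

Removing A increases the component count from 1 to 2, so A is a cut vertex.
Removing B increases the component count from 1 to 2, so B is a cut vertex.
Removing D increases the component count from 1 to 2, so D is a cut vertex.
Likewise E, H, J, K are cut vertices.
By contrast removing I leaves 1 component; it is not a cut vertex. No other vertex is a cut vertex either.

A, B, D, E, H, J, K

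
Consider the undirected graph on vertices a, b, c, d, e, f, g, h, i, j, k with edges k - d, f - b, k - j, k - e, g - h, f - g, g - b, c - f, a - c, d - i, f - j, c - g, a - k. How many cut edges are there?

The edges on the cycle a-k-j-f-c-a are not bridges since each lies on that cycle.
But removing i - d disconnects i from d; removing h - g disconnects h from g; removing k - d disconnects k from d; removing k - e disconnects k from e — these are bridges.
That makes 4 bridges.

4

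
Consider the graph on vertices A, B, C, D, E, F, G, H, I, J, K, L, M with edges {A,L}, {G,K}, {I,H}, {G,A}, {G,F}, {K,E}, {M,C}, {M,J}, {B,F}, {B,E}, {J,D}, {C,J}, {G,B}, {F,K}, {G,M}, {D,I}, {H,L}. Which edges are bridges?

The edges on the cycle G-B-E-K-G are not bridges since each lies on that cycle.
Every edge lies on some cycle, so there are no bridges.

none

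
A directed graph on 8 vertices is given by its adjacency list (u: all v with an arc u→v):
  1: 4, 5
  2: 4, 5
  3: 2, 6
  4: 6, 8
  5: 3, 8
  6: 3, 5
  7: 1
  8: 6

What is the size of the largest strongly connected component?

6

{2, 3, 4, 5, 6, 8} are all mutually reachable — one SCC of size 6.
{1} is an SCC by itself.
{7} is an SCC by itself.
The largest has 6 vertices.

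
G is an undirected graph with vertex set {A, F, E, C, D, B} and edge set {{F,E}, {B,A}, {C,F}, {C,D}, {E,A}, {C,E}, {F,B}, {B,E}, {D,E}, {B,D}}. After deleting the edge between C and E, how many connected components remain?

C and E are still connected via C-F-E, so the component count stays at 1.

1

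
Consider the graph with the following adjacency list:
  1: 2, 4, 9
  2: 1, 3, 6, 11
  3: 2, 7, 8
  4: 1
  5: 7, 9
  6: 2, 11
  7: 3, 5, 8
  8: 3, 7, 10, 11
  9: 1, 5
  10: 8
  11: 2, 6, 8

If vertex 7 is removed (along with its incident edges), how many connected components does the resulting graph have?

With 7 gone, the remaining components are: {1, 2, 3, 4, 5, 6, 8, 9, 10, 11}.
That is 1 component.

1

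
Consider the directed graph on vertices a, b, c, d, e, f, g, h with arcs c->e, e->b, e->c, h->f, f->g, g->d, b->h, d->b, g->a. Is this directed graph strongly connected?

There is no directed path from a to c, so the graph is not strongly connected.

No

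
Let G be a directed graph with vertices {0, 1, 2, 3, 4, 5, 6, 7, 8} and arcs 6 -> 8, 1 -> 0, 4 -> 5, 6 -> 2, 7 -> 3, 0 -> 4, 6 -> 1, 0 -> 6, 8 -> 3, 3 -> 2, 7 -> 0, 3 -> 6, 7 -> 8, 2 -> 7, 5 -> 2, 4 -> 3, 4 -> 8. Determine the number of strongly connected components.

1

{0, 1, 2, 3, 4, 5, 6, 7, 8} are all mutually reachable — one SCC of size 9.
That gives 1 strongly connected component.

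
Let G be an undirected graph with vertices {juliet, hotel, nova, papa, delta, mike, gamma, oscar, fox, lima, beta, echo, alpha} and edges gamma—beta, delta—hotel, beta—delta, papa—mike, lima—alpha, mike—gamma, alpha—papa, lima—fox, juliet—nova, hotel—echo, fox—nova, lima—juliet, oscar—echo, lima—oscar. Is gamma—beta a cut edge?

No

After removing gamma—beta, the path gamma-mike-papa-alpha-lima-oscar-echo-hotel-delta-beta still connects them, so the edge is not a bridge.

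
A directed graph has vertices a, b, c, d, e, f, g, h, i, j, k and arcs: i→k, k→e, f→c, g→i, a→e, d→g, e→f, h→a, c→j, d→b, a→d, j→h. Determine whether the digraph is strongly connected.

No

There is no directed path from b to k, so the graph is not strongly connected.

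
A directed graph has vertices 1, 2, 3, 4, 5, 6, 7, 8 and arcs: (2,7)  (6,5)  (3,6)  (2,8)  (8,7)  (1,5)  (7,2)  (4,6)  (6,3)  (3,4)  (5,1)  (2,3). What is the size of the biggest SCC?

{2, 7, 8} are all mutually reachable — one SCC of size 3.
{3, 4, 6} are all mutually reachable — one SCC of size 3.
{1, 5} are all mutually reachable — one SCC of size 2.
The largest has 3 vertices.

3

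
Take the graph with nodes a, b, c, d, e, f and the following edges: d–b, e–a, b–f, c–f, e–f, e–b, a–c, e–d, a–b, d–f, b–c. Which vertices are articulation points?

none

Removing c, for instance, still leaves 1 component. No single vertex removal increases the component count — the graph has no articulation points.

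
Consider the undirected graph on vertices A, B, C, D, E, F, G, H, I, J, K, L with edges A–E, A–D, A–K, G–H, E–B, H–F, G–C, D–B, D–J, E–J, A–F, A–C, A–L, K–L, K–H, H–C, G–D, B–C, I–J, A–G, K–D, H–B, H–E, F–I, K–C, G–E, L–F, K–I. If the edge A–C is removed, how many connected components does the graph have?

1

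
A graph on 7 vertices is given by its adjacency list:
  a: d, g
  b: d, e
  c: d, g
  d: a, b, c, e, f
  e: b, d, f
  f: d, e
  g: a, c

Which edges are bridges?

none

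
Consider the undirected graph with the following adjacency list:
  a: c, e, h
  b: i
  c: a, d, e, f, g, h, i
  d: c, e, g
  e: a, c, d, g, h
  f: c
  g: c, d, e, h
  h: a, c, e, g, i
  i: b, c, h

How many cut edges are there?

The edges on the cycle c-i-h-g-d-e-c are not bridges since each lies on that cycle.
But removing f-c disconnects f from c; removing b-i disconnects b from i — these are bridges.
That makes 2 bridges.

2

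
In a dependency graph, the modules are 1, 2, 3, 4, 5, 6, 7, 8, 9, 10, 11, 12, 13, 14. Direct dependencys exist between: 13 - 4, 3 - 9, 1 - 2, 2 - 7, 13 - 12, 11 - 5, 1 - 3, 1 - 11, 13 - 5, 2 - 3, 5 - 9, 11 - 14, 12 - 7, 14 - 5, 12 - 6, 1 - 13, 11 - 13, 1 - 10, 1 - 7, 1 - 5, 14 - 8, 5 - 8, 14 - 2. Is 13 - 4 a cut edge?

Yes

Removing 13 - 4 leaves no path between 13 and 4: the component count goes from 1 to 2. So it is a bridge.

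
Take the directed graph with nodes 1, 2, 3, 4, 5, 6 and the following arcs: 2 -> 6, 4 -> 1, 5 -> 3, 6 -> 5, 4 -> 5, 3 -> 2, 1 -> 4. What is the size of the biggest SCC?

4

{2, 3, 5, 6} are all mutually reachable — one SCC of size 4.
{1, 4} are all mutually reachable — one SCC of size 2.
The largest has 4 vertices.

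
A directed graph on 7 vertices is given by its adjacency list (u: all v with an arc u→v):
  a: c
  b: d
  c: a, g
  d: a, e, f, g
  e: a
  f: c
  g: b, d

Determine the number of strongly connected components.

{a, b, c, d, e, f, g} are all mutually reachable — one SCC of size 7.
That gives 1 strongly connected component.

1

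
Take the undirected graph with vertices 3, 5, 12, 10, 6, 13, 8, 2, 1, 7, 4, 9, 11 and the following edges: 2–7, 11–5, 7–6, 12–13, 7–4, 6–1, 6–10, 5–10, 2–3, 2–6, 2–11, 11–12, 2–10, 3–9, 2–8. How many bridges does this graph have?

7

The edges on the cycle 2-7-6-10-5-11-2 are not bridges since each lies on that cycle.
But removing 4–7 disconnects 4 from 7; removing 9–3 disconnects 9 from 3; removing 12–11 disconnects 12 from 11; removing 2–3 disconnects 2 from 3 — these are bridges.
In total 7 edges are bridges.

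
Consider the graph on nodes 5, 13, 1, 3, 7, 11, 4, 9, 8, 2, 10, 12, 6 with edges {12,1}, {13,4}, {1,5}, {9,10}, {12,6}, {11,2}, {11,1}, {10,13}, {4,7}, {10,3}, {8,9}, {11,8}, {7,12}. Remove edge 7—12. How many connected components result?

1

7 and 12 are still connected via 7-4-13-10-9-8-11-1-12, so the component count stays at 1.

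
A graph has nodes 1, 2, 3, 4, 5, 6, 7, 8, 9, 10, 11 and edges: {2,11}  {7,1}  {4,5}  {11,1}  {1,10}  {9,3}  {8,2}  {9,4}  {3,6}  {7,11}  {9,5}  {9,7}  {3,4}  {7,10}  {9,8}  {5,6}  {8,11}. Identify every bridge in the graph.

The edges on the cycle 8-2-11-8 are not bridges since each lies on that cycle.
Every edge lies on some cycle, so there are no bridges.

none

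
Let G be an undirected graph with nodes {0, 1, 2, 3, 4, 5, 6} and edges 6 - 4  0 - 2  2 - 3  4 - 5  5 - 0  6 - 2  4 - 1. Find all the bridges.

1-4, 2-3

The edges on the cycle 6-4-5-0-2-6 are not bridges since each lies on that cycle.
But removing 4 - 1 disconnects 4 from 1; removing 2 - 3 disconnects 2 from 3 — these are bridges.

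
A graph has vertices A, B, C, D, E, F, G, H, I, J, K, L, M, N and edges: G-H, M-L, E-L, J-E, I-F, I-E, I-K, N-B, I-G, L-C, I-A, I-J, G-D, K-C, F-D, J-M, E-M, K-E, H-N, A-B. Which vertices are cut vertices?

Removing I increases the component count from 1 to 2, so I is a cut vertex.
By contrast removing C leaves 1 component; it is not a cut vertex. No other vertex is a cut vertex either.

I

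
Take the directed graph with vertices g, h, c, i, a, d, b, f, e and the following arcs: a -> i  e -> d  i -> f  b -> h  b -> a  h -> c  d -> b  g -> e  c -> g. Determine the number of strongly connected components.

4

{b, c, d, e, g, h} are all mutually reachable — one SCC of size 6.
{f} is an SCC by itself.
{i} is an SCC by itself.
{a} is an SCC by itself.
That gives 4 strongly connected components.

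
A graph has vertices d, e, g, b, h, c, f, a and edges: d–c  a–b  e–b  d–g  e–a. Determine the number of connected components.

h is isolated — a component by itself.
f is isolated — a component by itself.
Starting from c we can reach c, d, g. That is one component of size 3.
Starting from a we can reach a, b, e. That is one component of size 3.
Total: 4 components.

4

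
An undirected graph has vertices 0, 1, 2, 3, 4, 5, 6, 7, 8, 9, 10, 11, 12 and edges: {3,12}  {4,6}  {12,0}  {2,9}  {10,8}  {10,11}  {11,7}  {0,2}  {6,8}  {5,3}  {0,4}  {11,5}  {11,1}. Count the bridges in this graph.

4

The edges on the cycle 10-11-5-3-12-0-4-6-8-10 are not bridges since each lies on that cycle.
But removing 11-7 disconnects 11 from 7; removing 2-0 disconnects 2 from 0; removing 11-1 disconnects 11 from 1; removing 2-9 disconnects 2 from 9 — these are bridges.
That makes 4 bridges.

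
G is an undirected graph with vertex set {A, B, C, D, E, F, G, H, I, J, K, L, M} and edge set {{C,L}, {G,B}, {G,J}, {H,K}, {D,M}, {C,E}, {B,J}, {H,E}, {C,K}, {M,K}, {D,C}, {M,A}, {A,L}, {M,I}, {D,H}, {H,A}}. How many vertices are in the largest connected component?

F is isolated — a component by itself.
Starting from B we can reach B, G, J. That is one component of size 3.
Starting from A we can reach A, C, D, E, H, I, K, L, M. That is one component of size 9.
The largest has 9 vertices.

9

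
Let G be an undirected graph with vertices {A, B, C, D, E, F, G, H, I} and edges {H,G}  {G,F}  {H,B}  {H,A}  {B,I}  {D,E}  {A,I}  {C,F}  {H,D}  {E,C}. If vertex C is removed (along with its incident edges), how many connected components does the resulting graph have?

1

With C gone, the remaining components are: {A, B, D, E, F, G, H, I}.
That is 1 component.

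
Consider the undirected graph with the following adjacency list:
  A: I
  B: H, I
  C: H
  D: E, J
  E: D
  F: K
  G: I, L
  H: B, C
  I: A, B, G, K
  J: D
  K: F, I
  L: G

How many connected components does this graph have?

Starting from D we can reach D, E, J. That is one component of size 3.
Starting from A we can reach A, B, C, F, G, H, I, K, L. That is one component of size 9.
Total: 2 components.

2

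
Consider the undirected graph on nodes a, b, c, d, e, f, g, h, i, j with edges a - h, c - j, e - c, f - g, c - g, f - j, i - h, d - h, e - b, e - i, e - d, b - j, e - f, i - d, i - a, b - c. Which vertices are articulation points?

e

Removing e increases the component count from 1 to 2, so e is a cut vertex.
By contrast removing c leaves 1 component; it is not a cut vertex. No other vertex is a cut vertex either.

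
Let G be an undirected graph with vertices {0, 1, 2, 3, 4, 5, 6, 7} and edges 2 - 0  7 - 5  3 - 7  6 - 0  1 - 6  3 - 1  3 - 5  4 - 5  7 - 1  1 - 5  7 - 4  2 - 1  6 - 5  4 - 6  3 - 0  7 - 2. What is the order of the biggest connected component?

Starting from 0 we can reach 0, 1, 2, 3, 4, 5, 6, 7. That is one component of size 8.
The largest has 8 vertices.

8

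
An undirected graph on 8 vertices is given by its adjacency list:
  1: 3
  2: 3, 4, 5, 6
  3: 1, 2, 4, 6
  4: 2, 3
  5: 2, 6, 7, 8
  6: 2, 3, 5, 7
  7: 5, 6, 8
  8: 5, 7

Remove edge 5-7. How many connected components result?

5 and 7 are still connected via 5-6-7, so the component count stays at 1.

1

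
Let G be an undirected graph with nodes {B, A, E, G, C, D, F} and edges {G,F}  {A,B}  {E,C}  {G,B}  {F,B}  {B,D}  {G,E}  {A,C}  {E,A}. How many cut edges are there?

The edges on the cycle G-F-B-A-E-G are not bridges since each lies on that cycle.
But removing B-D disconnects B from D — this is a bridge.

1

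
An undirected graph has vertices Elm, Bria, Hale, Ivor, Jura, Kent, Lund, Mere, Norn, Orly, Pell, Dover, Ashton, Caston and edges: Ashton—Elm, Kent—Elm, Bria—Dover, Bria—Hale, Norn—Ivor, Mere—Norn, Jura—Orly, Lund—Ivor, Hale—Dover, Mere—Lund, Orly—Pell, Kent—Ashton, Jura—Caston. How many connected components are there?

4

Starting from Elm we can reach Elm, Kent, Ashton. That is one component of size 3.
Starting from Bria we can reach Bria, Hale, Dover. That is one component of size 3.
Starting from Ivor we can reach Ivor, Lund, Mere, Norn. That is one component of size 4.
Starting from Jura we can reach Jura, Orly, Pell, Caston. That is one component of size 4.
Total: 4 components.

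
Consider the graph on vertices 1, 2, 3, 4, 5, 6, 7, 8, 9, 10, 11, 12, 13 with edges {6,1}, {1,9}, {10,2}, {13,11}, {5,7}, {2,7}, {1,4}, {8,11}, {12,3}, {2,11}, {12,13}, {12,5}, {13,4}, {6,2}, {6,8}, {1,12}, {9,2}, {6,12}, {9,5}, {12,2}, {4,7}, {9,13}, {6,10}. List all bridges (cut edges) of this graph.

12-3

The edges on the cycle 6-10-2-6 are not bridges since each lies on that cycle.
But removing 12-3 disconnects 12 from 3 — this is a bridge.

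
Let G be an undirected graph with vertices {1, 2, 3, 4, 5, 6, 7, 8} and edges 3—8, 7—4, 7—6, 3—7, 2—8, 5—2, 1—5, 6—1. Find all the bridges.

4-7

The edges on the cycle 3-7-6-1-5-2-8-3 are not bridges since each lies on that cycle.
But removing 7—4 disconnects 7 from 4 — this is a bridge.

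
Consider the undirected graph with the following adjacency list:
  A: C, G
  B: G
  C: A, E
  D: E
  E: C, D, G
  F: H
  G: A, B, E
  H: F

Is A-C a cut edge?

After removing A-C, the path A-G-E-C still connects them, so the edge is not a bridge.

No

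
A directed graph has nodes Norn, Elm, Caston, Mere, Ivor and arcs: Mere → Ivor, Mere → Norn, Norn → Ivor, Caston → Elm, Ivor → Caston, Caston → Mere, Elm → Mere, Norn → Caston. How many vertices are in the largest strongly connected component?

{Elm, Ivor, Mere, Norn, Caston} are all mutually reachable — one SCC of size 5.
The largest has 5 vertices.

5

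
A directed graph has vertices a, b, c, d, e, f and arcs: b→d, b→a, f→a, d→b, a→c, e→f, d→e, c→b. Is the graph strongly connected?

Yes

From f we can reach every vertex (a, b, c, d, e, f), and every vertex can reach f (a, b, c, d, e, f). So the whole graph is one strongly connected component.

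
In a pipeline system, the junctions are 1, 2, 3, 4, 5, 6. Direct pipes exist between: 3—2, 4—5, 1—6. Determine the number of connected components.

3

Starting from 2 we can reach 2, 3. That is one component of size 2.
Starting from 4 we can reach 4, 5. That is one component of size 2.
Starting from 1 we can reach 1, 6. That is one component of size 2.
Total: 3 components.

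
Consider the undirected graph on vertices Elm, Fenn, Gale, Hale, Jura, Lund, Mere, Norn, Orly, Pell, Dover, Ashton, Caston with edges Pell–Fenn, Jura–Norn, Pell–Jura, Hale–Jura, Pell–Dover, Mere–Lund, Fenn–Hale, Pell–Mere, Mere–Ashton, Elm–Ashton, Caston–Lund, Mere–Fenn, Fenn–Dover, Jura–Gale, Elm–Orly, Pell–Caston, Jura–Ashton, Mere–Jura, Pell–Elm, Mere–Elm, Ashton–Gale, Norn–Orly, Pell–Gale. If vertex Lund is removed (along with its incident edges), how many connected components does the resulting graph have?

1

With Lund gone, the remaining components are: {Elm, Fenn, Gale, Hale, Jura, Mere, Norn, Orly, Pell, Dover, Ashton, Caston}.
That is 1 component.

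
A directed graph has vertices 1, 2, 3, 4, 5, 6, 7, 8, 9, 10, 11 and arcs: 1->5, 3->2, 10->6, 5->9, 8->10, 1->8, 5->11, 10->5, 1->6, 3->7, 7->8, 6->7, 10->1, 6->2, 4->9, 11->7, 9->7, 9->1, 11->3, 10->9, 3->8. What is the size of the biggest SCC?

{1, 3, 5, 6, 7, 8, 9, 10, 11} are all mutually reachable — one SCC of size 9.
{4} is an SCC by itself.
{2} is an SCC by itself.
The largest has 9 vertices.

9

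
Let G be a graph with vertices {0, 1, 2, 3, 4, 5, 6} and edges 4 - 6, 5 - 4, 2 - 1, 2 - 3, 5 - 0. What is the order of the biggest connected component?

4

Starting from 1 we can reach 1, 2, 3. That is one component of size 3.
Starting from 0 we can reach 0, 4, 5, 6. That is one component of size 4.
The largest has 4 vertices.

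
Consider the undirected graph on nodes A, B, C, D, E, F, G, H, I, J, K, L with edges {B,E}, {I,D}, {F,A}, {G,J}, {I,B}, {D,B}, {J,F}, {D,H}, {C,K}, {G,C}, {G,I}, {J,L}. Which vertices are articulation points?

B, C, D, F, G, I, J

Removing B increases the component count from 1 to 2, so B is a cut vertex.
Removing C increases the component count from 1 to 2, so C is a cut vertex.
Removing D increases the component count from 1 to 2, so D is a cut vertex.
Likewise F, G, I, J are cut vertices.
By contrast removing H leaves 1 component; it is not a cut vertex. No other vertex is a cut vertex either.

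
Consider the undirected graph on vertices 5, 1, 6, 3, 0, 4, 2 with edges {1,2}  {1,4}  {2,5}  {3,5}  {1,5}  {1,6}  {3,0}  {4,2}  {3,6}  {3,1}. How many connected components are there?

1

Starting from 0 we can reach 0, 1, 2, 3, 4, 5, 6. That is one component of size 7.
Total: 1 component.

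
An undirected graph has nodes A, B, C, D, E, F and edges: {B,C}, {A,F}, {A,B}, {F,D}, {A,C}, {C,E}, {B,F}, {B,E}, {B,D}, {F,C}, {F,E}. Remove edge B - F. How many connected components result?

B and F are still connected via B-A-F, so the component count stays at 1.

1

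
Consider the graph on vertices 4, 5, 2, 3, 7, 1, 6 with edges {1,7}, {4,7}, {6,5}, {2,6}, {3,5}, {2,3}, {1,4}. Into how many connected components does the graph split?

2

Starting from 1 we can reach 1, 4, 7. That is one component of size 3.
Starting from 2 we can reach 2, 3, 5, 6. That is one component of size 4.
Total: 2 components.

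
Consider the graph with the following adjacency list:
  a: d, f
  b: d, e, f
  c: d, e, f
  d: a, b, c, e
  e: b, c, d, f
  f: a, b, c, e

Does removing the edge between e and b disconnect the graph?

No

After removing e-b, the path e-f-b still connects them, so the edge is not a bridge.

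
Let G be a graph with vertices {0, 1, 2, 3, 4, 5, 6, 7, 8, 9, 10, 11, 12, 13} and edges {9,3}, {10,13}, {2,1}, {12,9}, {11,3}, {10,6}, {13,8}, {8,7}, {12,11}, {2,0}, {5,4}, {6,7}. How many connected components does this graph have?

Starting from 4 we can reach 4, 5. That is one component of size 2.
Starting from 0 we can reach 0, 1, 2. That is one component of size 3.
Starting from 3 we can reach 3, 9, 11, 12. That is one component of size 4.
Starting from 6 we can reach 6, 7, 8, 10, 13. That is one component of size 5.
Total: 4 components.

4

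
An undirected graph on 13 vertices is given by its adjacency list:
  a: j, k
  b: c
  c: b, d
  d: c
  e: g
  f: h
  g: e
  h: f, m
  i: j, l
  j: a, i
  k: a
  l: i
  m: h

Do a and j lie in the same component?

Yes

From a we can reach a, i, j, k, l, which includes j.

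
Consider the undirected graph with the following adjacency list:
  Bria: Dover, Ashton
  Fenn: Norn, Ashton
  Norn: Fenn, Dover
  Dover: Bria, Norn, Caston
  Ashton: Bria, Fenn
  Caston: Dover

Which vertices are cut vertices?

Removing Dover increases the component count from 1 to 2, so Dover is a cut vertex.
By contrast removing Ashton leaves 1 component; it is not a cut vertex. No other vertex is a cut vertex either.

Dover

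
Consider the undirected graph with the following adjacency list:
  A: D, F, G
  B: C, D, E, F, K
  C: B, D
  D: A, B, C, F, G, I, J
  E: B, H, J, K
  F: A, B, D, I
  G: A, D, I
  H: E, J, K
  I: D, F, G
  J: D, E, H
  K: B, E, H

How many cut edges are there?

0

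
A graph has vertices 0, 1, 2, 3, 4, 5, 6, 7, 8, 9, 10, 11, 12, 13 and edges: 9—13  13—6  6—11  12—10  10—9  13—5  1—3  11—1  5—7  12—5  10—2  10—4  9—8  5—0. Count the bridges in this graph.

The edges on the cycle 12-10-9-13-5-12 are not bridges since each lies on that cycle.
But removing 11—6 disconnects 11 from 6; removing 10—2 disconnects 10 from 2; removing 13—6 disconnects 13 from 6; removing 9—8 disconnects 9 from 8 — these are bridges.
In total 9 edges are bridges.

9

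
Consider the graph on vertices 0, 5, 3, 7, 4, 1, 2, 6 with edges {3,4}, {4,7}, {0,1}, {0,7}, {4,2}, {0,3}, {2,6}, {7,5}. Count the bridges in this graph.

4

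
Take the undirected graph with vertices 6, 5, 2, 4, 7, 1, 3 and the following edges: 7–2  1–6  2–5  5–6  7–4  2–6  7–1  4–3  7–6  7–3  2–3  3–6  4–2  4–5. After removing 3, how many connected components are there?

With 3 gone, the remaining components are: {1, 2, 4, 5, 6, 7}.
That is 1 component.

1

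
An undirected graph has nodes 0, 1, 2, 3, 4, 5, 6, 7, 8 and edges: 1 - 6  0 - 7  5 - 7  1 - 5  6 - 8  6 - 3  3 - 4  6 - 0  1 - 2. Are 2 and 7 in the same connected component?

Yes

From 2 we can reach 0, 1, 2, 3, 4, 5, 6, 7, 8, which includes 7.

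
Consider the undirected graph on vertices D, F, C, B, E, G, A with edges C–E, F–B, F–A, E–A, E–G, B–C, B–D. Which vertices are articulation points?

B, E

Removing B increases the component count from 1 to 2, so B is a cut vertex.
Removing E increases the component count from 1 to 2, so E is a cut vertex.
By contrast removing A leaves 1 component; it is not a cut vertex. No other vertex is a cut vertex either.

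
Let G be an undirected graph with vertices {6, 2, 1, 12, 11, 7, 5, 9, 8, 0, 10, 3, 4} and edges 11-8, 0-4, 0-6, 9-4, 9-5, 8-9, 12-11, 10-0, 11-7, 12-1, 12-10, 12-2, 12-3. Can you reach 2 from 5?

Yes

From 5 we can reach 0, 1, 2, 3, 4, 5, 6, 7, 8, 9, 10, 11, 12, which includes 2.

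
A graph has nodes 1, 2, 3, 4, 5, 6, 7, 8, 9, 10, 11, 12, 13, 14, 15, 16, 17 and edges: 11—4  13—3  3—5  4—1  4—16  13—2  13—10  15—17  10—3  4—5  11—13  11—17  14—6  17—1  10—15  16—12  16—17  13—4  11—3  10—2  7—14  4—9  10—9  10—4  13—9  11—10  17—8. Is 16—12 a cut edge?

Removing 16—12 leaves no path between 16 and 12: the component count goes from 2 to 3. So it is a bridge.

Yes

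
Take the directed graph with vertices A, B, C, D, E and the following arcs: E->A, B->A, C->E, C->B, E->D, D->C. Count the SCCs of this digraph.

3

{C, D, E} are all mutually reachable — one SCC of size 3.
{A} is an SCC by itself.
{B} is an SCC by itself.
That gives 3 strongly connected components.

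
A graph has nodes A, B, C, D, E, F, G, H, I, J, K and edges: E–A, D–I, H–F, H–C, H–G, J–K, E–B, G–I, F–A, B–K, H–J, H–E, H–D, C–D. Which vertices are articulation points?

H

Removing H increases the component count from 1 to 2, so H is a cut vertex.
By contrast removing D leaves 1 component; it is not a cut vertex. No other vertex is a cut vertex either.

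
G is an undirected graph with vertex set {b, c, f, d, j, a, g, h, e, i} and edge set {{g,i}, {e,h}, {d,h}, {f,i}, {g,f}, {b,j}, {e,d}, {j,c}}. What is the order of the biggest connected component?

3

a is isolated — a component by itself.
Starting from d we can reach d, e, h. That is one component of size 3.
Starting from b we can reach b, c, j. That is one component of size 3.
Starting from f we can reach f, g, i. That is one component of size 3.
The largest has 3 vertices.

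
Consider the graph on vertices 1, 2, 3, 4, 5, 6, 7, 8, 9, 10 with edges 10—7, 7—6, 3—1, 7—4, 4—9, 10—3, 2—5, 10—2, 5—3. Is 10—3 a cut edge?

No

After removing 10—3, the path 10-2-5-3 still connects them, so the edge is not a bridge.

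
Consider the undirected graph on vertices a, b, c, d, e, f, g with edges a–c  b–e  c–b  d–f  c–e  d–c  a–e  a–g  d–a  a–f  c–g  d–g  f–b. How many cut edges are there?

The edges on the cycle d-a-c-b-f-d are not bridges since each lies on that cycle.
Every edge lies on some cycle, so there are no bridges.

0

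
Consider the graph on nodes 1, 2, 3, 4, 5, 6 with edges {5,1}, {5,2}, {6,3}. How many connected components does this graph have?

3

4 is isolated — a component by itself.
Starting from 3 we can reach 3, 6. That is one component of size 2.
Starting from 1 we can reach 1, 2, 5. That is one component of size 3.
Total: 3 components.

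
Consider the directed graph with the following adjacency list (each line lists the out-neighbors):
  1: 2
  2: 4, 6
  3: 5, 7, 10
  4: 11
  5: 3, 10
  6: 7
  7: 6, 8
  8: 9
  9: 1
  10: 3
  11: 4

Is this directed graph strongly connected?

No

There is no directed path from 9 to 5, so the graph is not strongly connected.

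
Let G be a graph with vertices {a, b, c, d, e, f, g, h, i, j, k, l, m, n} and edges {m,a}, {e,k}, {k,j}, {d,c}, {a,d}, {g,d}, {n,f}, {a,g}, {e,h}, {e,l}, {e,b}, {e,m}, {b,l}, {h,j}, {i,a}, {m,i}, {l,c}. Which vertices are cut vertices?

e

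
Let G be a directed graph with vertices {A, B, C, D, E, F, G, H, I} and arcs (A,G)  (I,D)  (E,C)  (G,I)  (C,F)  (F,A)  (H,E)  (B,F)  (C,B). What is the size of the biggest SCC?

{H} is an SCC by itself.
{G} is an SCC by itself.
{B} is an SCC by itself.
{A} is an SCC by itself.
{D} is an SCC by itself.
(and 4 more singleton SCCs)
The largest has 1 vertex.

1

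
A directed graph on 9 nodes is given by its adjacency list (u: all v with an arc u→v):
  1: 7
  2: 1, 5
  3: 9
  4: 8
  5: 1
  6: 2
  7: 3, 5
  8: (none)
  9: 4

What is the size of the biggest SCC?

3

{1, 5, 7} are all mutually reachable — one SCC of size 3.
{6} is an SCC by itself.
{2} is an SCC by itself.
{3} is an SCC by itself.
{4} is an SCC by itself.
(and 2 more singleton SCCs)
The largest has 3 vertices.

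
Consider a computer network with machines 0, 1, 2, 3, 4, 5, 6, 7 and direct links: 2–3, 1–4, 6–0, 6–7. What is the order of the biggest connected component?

5 is isolated — a component by itself.
Starting from 2 we can reach 2, 3. That is one component of size 2.
Starting from 1 we can reach 1, 4. That is one component of size 2.
Starting from 0 we can reach 0, 6, 7. That is one component of size 3.
The largest has 3 vertices.

3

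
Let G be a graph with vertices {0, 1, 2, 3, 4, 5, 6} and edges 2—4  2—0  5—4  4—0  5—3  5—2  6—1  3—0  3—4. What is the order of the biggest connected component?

5

Starting from 1 we can reach 1, 6. That is one component of size 2.
Starting from 0 we can reach 0, 2, 3, 4, 5. That is one component of size 5.
The largest has 5 vertices.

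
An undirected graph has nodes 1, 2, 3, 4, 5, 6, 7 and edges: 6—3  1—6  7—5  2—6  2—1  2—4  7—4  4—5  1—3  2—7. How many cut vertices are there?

1

Removing 2 increases the component count from 1 to 2, so 2 is a cut vertex.
By contrast removing 3 leaves 1 component; it is not a cut vertex. No other vertex is a cut vertex either.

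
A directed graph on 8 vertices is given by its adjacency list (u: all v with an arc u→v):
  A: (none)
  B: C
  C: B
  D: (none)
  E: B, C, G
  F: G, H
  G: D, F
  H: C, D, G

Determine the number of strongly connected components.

{F, G, H} are all mutually reachable — one SCC of size 3.
{B, C} are all mutually reachable — one SCC of size 2.
{A} is an SCC by itself.
{E} is an SCC by itself.
{D} is an SCC by itself.
That gives 5 strongly connected components.

5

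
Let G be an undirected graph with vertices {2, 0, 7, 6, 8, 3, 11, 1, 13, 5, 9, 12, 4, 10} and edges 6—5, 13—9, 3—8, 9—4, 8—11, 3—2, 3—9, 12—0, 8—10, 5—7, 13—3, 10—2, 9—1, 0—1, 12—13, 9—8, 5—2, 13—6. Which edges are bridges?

The edges on the cycle 13-3-9-8-10-2-5-6-13 are not bridges since each lies on that cycle.
But removing 8—11 disconnects 8 from 11; removing 7—5 disconnects 7 from 5; removing 9—4 disconnects 9 from 4 — these are bridges.

11-8, 4-9, 5-7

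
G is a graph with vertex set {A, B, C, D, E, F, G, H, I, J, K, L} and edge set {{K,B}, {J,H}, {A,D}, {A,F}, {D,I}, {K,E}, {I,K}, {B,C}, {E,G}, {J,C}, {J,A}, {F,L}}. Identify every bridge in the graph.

The edges on the cycle J-A-D-I-K-B-C-J are not bridges since each lies on that cycle.
But removing E - G disconnects E from G; removing A - F disconnects A from F; removing L - F disconnects L from F; removing E - K disconnects E from K — these are bridges.
In total 5 edges are bridges.

A-F, E-G, E-K, F-L, H-J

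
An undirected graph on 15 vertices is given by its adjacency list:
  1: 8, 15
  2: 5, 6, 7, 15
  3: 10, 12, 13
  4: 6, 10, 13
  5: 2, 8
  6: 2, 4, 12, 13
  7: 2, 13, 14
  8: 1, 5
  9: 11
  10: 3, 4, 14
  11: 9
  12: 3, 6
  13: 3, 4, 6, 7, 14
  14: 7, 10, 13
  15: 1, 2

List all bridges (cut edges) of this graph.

The edges on the cycle 2-5-8-1-15-2 are not bridges since each lies on that cycle.
But removing 11-9 disconnects 11 from 9 — this is a bridge.

11-9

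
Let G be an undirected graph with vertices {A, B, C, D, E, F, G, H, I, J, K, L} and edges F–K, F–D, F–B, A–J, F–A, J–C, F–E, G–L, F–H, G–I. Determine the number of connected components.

Starting from G we can reach G, I, L. That is one component of size 3.
Starting from A we can reach A, B, C, D, E, F, H, J, K. That is one component of size 9.
Total: 2 components.

2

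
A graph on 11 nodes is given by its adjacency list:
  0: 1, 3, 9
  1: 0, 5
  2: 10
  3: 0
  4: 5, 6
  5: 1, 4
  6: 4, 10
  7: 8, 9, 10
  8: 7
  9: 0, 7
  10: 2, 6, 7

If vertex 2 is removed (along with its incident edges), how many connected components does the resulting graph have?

1

With 2 gone, the remaining components are: {0, 1, 3, 4, 5, 6, 7, 8, 9, 10}.
That is 1 component.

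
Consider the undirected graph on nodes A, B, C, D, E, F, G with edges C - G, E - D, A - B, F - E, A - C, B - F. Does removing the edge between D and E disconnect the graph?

Yes

Removing D - E leaves no path between D and E: the component count goes from 1 to 2. So it is a bridge.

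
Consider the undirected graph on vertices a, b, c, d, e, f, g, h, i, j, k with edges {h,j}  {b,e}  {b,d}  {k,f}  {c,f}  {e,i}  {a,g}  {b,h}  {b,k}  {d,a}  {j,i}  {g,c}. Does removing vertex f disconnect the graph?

Deleting f leaves 1 component (was 1) (its neighbors c, k remain connected to each other), so f is not a cut vertex.

No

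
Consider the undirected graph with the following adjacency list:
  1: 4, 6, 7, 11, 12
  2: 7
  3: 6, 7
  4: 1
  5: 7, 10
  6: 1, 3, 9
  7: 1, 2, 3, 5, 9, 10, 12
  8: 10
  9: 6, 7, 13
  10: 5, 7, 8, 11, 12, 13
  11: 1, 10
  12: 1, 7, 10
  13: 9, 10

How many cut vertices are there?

3

Removing 1 increases the component count from 1 to 2, so 1 is a cut vertex.
Removing 7 increases the component count from 1 to 2, so 7 is a cut vertex.
Removing 10 increases the component count from 1 to 2, so 10 is a cut vertex.
By contrast removing 8 leaves 1 component; it is not a cut vertex. No other vertex is a cut vertex either.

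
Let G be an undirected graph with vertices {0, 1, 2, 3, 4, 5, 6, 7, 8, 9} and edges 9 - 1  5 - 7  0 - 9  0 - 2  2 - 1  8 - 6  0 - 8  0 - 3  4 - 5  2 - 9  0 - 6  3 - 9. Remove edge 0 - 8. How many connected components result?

2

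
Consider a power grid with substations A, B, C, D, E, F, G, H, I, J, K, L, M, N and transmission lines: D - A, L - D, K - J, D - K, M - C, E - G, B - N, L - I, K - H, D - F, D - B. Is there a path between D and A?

Yes

From D we can reach A, B, D, F, H, I, J, K, L, N, which includes A.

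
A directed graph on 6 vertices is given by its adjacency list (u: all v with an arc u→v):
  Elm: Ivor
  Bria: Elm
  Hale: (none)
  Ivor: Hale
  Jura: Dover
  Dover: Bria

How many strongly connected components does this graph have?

{Hale} is an SCC by itself.
{Dover} is an SCC by itself.
{Ivor} is an SCC by itself.
{Bria} is an SCC by itself.
{Elm} is an SCC by itself.
(and 1 more singleton SCC)
That gives 6 strongly connected components.

6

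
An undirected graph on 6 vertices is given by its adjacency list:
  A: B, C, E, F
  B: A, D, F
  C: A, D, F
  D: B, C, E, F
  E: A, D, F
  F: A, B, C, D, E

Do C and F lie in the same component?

From C we can reach A, B, C, D, E, F, which includes F.

Yes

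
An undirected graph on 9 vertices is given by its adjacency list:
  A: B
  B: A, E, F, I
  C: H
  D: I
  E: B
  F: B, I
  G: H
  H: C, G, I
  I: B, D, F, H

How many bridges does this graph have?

6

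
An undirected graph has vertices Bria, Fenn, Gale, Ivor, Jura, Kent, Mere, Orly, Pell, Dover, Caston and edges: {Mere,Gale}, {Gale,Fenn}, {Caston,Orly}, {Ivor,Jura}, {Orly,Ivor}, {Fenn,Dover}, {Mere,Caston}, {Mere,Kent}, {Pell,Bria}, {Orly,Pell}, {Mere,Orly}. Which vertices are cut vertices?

Removing Fenn increases the component count from 1 to 2, so Fenn is a cut vertex.
Removing Gale increases the component count from 1 to 2, so Gale is a cut vertex.
Removing Ivor increases the component count from 1 to 2, so Ivor is a cut vertex.
Likewise Mere, Orly, Pell are cut vertices.
By contrast removing Bria leaves 1 component; it is not a cut vertex. No other vertex is a cut vertex either.

Fenn, Gale, Ivor, Mere, Orly, Pell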